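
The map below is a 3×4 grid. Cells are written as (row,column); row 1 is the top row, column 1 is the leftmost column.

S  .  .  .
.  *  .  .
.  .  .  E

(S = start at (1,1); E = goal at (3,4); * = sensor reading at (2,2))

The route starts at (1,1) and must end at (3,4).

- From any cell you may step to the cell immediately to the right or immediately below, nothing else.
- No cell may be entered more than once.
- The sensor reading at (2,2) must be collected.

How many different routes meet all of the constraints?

A right/down-only route from (1,1) to (3,4) makes exactly 2 down-moves and 3 right-moves in some order.
With no other constraints that would be C(5,2) = 10 routes.
Split at (2,2) and multiply the segment counts: (1,1)→(2,2): 2; (2,2)→(3,4): 3; product = 6.
That gives 6 routes.

6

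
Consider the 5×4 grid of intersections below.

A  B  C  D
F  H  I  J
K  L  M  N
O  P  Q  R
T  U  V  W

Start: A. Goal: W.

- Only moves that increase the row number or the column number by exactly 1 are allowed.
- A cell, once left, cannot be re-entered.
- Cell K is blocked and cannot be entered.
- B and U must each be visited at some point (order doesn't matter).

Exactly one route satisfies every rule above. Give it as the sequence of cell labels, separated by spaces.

Moves only go right or down, so the column and row indices never decrease.
Route from A: right to B, 4× down (reaching U), 2× right (reaching W) — 7 moves in all.
Check: all required cells visited.

A B H L P U V W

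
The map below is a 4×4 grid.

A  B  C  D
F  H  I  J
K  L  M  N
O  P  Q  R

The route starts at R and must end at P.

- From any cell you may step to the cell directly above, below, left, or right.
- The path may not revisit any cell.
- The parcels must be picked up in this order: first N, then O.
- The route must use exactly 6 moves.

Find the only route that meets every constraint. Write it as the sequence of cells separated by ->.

R -> N -> M -> L -> K -> O -> P

The waypoints must appear in the order N, O, with no cell reused.
Route from R: up 1 to N, left 3 to K, down 1 to O, right 1 to P — 6 moves in all.
Check: order respected (N at step 1, O at step 5); 6 moves as required.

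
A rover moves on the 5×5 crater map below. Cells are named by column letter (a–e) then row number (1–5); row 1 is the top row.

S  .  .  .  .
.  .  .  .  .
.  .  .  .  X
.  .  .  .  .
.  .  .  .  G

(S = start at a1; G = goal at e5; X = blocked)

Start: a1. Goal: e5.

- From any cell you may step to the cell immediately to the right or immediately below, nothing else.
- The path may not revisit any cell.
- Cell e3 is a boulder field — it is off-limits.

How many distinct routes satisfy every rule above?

A right/down-only route from a1 to e5 makes exactly 4 down-moves and 4 right-moves in some order.
With no other constraints that would be C(8,4) = 70 routes.
Subtract routes through each blocked cell (inclusion–exclusion for overlaps): − through e3: 15 → 55.
That gives 55 routes.

55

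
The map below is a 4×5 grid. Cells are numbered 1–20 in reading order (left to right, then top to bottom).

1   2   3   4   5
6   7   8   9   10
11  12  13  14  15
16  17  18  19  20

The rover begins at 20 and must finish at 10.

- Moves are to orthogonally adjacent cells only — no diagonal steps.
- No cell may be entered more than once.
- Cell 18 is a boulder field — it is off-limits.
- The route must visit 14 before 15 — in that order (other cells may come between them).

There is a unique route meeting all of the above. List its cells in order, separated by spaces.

The waypoints must appear in the order 14, 15, with no cell reused.
Route from 20: left 1 to 19, up 1 to 14, right 1 to 15, up 1 to 10 — 4 moves in all.
Check: order respected (14 at step 2, 15 at step 3).

20 19 14 15 10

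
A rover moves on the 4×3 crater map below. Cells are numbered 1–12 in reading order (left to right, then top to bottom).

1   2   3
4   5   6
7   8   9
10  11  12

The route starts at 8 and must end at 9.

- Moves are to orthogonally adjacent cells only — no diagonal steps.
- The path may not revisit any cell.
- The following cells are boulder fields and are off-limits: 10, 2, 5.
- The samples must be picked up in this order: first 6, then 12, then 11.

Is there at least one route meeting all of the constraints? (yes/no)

Every way from 8 to 6 runs through 9 — but 9 is where the route must end, so it would be entered once on the way to 6 and again at the finish.

no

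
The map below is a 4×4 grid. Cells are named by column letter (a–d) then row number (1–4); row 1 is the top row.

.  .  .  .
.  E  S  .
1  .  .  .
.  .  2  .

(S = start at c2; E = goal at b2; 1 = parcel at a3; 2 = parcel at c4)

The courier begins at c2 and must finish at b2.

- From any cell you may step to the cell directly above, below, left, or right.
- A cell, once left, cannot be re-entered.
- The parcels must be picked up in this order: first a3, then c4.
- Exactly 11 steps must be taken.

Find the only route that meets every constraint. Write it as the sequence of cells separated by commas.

The waypoints must appear in the order a3, c4, with no cell reused.
Route from c2: up 1 to c1, left 2 to a1, down 3 to a4, right 2 to c4, up 1 to c3, left 1 to b3, up 1 to b2 — 11 moves in all.
Check: order respected (1 at step 5, 2 at step 8); 11 moves as required.

c2, c1, b1, a1, a2, a3, a4, b4, c4, c3, b3, b2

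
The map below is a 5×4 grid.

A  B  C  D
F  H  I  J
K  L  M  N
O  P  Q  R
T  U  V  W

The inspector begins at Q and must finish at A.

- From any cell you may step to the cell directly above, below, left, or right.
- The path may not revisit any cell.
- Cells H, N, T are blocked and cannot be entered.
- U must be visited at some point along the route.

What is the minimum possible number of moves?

Any route passes through U somewhere between Q and A. Summing Manhattan distances along the two legs (Q → U → A) gives a lower bound of 2 + 5 = 7 moves.
A route of 7 moves achieves this: Q → V → U → P → L → K → F → A.
Since 7 matches the lower bound, it is optimal.

7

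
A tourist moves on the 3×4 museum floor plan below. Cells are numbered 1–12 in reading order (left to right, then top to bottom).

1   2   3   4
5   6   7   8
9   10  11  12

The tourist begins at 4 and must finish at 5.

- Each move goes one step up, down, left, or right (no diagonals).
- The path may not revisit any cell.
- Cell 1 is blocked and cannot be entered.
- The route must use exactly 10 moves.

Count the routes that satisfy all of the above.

Need simple routes of exactly 10 moves from 4 to 5 (Manhattan distance 4, so 3 moves are spent on a detour and 3 undoing it).
Enumerating: 4 8 12 11 7 3 2 6 10 9 5 | 4 3 2 6 7 8 12 11 10 9 5.
That gives 2 routes.

2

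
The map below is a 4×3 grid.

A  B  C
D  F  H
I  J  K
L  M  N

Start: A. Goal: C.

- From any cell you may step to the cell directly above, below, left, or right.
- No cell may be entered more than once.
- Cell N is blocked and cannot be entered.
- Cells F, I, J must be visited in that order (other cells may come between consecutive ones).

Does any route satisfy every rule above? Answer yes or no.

One route that works: A → B → F → D → I → J → K → H → C.

yes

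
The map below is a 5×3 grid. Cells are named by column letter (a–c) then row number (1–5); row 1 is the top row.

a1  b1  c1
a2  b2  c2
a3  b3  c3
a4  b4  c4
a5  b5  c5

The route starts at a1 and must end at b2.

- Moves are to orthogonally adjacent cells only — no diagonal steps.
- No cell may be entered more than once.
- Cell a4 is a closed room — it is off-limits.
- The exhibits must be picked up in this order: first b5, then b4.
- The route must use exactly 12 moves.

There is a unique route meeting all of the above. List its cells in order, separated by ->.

a1 -> b1 -> c1 -> c2 -> c3 -> c4 -> c5 -> b5 -> b4 -> b3 -> a3 -> a2 -> b2

The waypoints must appear in the order b5, b4, with no cell reused.
Route from a1: right 2 to c1, down 4 to c5, left 1 to b5, up 2 to b3, left 1 to a3, up 1 to a2, right 1 to b2 — 12 moves in all.
Check: order respected (b5 at step 7, b4 at step 8); 12 moves as required.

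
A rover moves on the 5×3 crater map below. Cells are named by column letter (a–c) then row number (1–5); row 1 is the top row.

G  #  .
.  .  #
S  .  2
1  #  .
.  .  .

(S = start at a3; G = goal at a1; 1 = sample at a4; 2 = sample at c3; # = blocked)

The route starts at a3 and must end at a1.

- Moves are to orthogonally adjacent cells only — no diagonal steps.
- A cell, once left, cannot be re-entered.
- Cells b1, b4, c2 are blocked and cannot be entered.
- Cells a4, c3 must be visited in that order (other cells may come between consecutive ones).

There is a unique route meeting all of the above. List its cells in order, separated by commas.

a3, a4, a5, b5, c5, c4, c3, b3, b2, a2, a1

The waypoints must appear in the order a4, c3, with no cell reused.
Route from a3: 2× down (reaching a5), 2× right (reaching c5), 2× up (reaching c3), left to b3, up to b2, left to a2, up to a1 — 10 moves in all.
Check: order respected (1 at step 1, 2 at step 6).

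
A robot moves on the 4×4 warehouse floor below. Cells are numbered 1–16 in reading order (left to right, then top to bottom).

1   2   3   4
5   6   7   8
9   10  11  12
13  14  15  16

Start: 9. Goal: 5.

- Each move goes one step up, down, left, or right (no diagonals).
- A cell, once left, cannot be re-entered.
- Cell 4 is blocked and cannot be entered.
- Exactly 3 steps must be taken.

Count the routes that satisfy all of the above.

1

Need simple routes of exactly 3 moves from 9 to 5 (Manhattan distance 1, so 1 moves are spent on a detour and 1 undoing it).
Enumerating: 9 10 6 5.
That gives 1 route.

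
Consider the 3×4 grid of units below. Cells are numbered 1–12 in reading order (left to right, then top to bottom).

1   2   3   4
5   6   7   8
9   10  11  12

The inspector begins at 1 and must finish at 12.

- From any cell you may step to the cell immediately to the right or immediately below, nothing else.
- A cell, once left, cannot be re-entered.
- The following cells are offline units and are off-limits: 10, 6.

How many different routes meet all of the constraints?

A right/down-only route from 1 to 12 makes exactly 2 down-moves and 3 right-moves in some order.
With no other constraints that would be C(5,2) = 10 routes.
Subtract routes through each blocked cell (inclusion–exclusion for overlaps): − through 6: 6 − through 10: 3 + through 6&10: 2 → 3.
That gives 3 routes.

3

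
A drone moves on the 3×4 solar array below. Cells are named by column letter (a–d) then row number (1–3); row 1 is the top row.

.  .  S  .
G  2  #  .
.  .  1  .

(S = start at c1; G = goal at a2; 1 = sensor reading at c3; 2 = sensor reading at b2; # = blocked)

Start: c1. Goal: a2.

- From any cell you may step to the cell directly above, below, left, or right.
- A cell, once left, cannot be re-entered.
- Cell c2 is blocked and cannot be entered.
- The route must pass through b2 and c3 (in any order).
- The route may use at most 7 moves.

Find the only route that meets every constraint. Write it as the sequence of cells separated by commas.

c1, d1, d2, d3, c3, b3, b2, a2

Any route must reach b2 and c3 and still end at a2 within 7 moves, so the order of the required stops is forced.
Route from c1: right to d1, 2× down (reaching d3), 2× left (reaching b3), up to b2, left to a2 — 7 moves in all.
Check: all required cells visited; 7 ≤ 7 moves.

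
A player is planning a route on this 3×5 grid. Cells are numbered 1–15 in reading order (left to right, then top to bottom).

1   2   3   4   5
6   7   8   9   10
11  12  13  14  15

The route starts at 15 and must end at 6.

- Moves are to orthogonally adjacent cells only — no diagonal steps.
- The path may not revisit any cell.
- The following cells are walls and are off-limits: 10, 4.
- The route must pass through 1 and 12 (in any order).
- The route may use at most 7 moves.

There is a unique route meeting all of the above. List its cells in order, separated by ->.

15 -> 14 -> 13 -> 12 -> 7 -> 2 -> 1 -> 6

The budget equals the shortest possible length, so every move has to be on a shortest route through the required cells.
Route from 15: left 3 to 12, up 2 to 2, left 1 to 1, down 1 to 6 — 7 moves in all.
Check: all required cells visited; 7 ≤ 7 moves.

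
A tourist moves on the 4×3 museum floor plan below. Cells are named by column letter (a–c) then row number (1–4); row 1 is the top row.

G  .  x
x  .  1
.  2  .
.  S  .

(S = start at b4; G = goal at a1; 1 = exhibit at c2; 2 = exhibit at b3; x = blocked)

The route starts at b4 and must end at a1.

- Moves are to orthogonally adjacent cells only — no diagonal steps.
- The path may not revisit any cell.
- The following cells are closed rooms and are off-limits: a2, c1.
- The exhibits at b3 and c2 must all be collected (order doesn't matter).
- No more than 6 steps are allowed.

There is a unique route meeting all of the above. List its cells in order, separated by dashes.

Any route must reach b3 and c2 and still end at a1 within 6 moves, so the order of the required stops is forced.
Route from b4: up 1 to b3, right 1 to c3, up 1 to c2, left 1 to b2, up 1 to b1, left 1 to a1 — 6 moves in all.
Check: all required cells visited; 6 ≤ 6 moves.

b4 - b3 - c3 - c2 - b2 - b1 - a1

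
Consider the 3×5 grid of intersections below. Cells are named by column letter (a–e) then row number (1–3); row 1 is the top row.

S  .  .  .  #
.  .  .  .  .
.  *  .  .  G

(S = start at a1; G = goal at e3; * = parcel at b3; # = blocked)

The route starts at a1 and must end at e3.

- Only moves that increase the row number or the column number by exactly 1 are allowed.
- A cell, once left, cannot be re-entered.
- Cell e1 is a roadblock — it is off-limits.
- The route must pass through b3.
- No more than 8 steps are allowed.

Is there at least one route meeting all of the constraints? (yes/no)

yes

One route that works: a1 → a2 → a3 → b3 → c3 → d3 → e3.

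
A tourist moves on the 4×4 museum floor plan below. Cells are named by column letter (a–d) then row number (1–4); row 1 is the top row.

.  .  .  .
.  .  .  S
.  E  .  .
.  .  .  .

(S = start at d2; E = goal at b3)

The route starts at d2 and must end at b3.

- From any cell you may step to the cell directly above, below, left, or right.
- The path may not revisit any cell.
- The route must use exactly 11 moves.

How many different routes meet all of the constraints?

Need simple routes of exactly 11 moves from d2 to b3 (Manhattan distance 3, so 4 moves are spent on a detour and 4 undoing it).
Branch systematically from the start, pruning whenever the remaining move budget drops below the Manhattan distance to b3 or differs from it in parity. Grouping the completions by first move — via d1: 9; via d3: 11; via c2: 6 — and summing: 9 + 11 + 6 = 26.
That gives 26 routes.

26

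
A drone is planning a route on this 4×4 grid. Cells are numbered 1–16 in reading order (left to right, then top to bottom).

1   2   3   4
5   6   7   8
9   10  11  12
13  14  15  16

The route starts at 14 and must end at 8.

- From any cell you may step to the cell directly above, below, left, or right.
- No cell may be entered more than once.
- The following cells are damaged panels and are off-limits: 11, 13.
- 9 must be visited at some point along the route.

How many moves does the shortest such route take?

6

Any route passes through 9 somewhere between 14 and 8. Summing Manhattan distances along the two legs (14 → 9 → 8) gives a lower bound of 2 + 4 = 6 moves.
A route of 6 moves achieves this: 14 → 10 → 9 → 5 → 6 → 7 → 8.
Since 6 matches the lower bound, it is optimal.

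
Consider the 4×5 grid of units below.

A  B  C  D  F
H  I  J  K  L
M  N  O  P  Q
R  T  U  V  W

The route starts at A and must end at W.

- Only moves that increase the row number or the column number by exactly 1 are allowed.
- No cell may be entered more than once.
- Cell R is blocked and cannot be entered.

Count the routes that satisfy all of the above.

A right/down-only route from A to W makes exactly 3 down-moves and 4 right-moves in some order.
With no other constraints that would be C(7,3) = 35 routes.
Subtract routes through each blocked cell (inclusion–exclusion for overlaps): − through R: 1 → 34.
That gives 34 routes.

34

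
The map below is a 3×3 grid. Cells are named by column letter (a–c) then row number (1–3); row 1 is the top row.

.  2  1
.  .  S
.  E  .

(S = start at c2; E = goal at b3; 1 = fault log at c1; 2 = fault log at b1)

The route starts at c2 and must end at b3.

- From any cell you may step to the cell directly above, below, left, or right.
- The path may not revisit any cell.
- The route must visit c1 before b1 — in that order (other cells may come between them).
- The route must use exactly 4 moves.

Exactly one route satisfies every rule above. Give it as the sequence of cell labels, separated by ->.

c2 -> c1 -> b1 -> b2 -> b3

The waypoints must appear in the order c1, b1, with no cell reused.
Route from c2: up 1 to c1, left 1 to b1, down 2 to b3 — 4 moves in all.
Check: order respected (1 at step 1, 2 at step 2); 4 moves as required.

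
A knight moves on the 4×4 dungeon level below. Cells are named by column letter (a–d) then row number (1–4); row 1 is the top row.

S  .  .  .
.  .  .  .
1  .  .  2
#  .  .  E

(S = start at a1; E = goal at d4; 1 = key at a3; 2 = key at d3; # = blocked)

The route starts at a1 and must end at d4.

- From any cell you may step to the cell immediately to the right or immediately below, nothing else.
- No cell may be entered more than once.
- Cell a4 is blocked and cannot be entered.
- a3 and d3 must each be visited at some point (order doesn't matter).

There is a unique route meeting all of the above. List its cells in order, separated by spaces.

a1 a2 a3 b3 c3 d3 d4

Moves only go right or down, so the column and row indices never decrease.
Route from a1: down 2 to a3, right 3 to d3, down 1 to d4 — 6 moves in all.
Check: all required cells visited.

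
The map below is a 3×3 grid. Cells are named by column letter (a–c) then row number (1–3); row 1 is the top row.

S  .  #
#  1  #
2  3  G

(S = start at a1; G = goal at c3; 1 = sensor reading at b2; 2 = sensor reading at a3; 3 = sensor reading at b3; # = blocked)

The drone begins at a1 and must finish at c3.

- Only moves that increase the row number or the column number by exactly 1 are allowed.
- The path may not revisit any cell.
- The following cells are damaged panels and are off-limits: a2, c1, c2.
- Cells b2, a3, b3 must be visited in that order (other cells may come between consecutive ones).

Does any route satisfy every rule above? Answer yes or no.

no

a3 lies to the left of b2, so going from b2 to a3 would need a leftward move — but moves only go right/down, so b2 cannot be visited before a3.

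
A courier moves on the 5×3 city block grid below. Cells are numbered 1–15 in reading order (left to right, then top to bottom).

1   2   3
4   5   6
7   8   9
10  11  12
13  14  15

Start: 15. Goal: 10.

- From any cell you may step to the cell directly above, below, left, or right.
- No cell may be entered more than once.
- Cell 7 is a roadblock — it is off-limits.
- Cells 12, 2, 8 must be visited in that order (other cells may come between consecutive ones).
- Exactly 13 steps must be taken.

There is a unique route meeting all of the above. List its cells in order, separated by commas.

15, 12, 9, 6, 3, 2, 1, 4, 5, 8, 11, 14, 13, 10

The waypoints must appear in the order 12, 2, 8, with no cell reused.
Route from 15: 4× up (reaching 3), 2× left (reaching 1), down to 4, right to 5, 3× down (reaching 14), left to 13, up to 10 — 13 moves in all.
Check: order respected (12 at step 1, 2 at step 5, 8 at step 9); 13 moves as required.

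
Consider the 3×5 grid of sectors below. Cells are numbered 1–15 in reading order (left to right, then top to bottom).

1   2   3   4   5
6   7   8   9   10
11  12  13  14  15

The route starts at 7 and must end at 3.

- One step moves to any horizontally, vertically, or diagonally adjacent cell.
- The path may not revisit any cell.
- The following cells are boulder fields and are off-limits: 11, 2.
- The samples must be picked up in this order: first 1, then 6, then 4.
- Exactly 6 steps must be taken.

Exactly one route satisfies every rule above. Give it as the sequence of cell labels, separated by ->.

7 -> 1 -> 6 -> 12 -> 8 -> 4 -> 3

The waypoints must appear in the order 1, 6, 4, with no cell reused.
Route from 7: up-left to 1, down to 6, down-right to 12, 2× up-right (reaching 4), left to 3 — 6 moves in all.
Check: order respected (1 at step 1, 6 at step 2, 4 at step 5); 6 moves as required.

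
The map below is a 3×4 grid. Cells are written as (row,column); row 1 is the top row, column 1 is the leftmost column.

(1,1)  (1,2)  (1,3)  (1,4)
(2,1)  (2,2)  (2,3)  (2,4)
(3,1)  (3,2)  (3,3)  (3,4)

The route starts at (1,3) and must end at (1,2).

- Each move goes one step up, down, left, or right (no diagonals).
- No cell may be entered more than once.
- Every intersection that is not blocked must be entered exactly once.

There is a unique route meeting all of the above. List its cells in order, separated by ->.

(1,3) -> (1,4) -> (2,4) -> (3,4) -> (3,3) -> (2,3) -> (2,2) -> (3,2) -> (3,1) -> (2,1) -> (1,1) -> (1,2)

Need to visit all 12 open cells exactly once, starting at (1,3) and ending at (1,2).
Cell (1,1) has only two open neighbours ((2,1) and (1,2)), so the path must pass straight through it: one of those is the cell it's entered from and the other is where it exits.
Route from (1,3): right to (1,4), 2× down (reaching (3,4)), left to (3,3), up to (2,3), left to (2,2), down to (3,2), left to (3,1), 2× up (reaching (1,1)), right to (1,2) — 11 moves in all.
Check: all 12 open cells covered.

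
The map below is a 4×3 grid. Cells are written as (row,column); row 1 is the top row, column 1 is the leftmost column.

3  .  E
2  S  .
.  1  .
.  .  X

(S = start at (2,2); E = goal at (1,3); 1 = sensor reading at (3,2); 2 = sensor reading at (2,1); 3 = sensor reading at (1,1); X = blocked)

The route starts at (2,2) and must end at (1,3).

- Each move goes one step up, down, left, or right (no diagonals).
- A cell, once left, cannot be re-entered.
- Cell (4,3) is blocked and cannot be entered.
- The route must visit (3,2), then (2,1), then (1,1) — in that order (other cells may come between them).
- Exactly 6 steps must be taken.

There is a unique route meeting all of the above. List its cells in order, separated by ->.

The waypoints must appear in the order (3,2), (2,1), (1,1), with no cell reused.
Route from (2,2): down 1 to (3,2), left 1 to (3,1), up 2 to (1,1), right 2 to (1,3) — 6 moves in all.
Check: order respected (1 at step 1, 2 at step 3, 3 at step 4); 6 moves as required.

(2,2) -> (3,2) -> (3,1) -> (2,1) -> (1,1) -> (1,2) -> (1,3)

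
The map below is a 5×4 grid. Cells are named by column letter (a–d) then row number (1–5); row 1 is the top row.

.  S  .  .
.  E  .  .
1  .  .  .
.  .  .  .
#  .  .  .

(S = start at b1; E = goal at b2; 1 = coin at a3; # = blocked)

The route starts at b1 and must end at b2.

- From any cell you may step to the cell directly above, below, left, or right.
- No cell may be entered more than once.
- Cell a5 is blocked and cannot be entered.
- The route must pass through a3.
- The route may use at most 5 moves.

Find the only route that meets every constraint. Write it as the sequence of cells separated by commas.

The 5-move cap with required stops at a3 leaves no slack for detours.
Route from b1: left 1 to a1, down 2 to a3, right 1 to b3, up 1 to b2 — 5 moves in all.
Check: all required cells visited; 5 ≤ 5 moves.

b1, a1, a2, a3, b3, b2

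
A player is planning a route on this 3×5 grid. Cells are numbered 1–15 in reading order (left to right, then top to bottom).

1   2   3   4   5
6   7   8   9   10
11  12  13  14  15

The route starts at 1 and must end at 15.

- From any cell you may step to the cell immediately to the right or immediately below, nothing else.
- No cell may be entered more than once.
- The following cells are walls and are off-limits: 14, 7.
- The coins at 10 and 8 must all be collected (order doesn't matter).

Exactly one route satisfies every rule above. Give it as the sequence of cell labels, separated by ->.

1 -> 2 -> 3 -> 8 -> 9 -> 10 -> 15

Moves only go right or down, so the column and row indices never decrease.
Route from 1: right 2 to 3, down 1 to 8, right 2 to 10, down 1 to 15 — 6 moves in all.
Check: all required cells visited.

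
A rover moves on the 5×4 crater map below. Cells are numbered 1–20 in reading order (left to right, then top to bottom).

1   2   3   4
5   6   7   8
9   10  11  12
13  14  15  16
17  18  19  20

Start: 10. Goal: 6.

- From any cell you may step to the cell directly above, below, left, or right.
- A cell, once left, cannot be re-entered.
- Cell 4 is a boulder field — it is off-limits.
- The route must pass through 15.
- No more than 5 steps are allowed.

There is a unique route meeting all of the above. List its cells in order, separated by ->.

The budget equals the shortest possible length, so every move has to be on a shortest route through the required cells.
Route from 10: down to 14, right to 15, 2× up (reaching 7), left to 6 — 5 moves in all.
Check: all required cells visited; 5 ≤ 5 moves.

10 -> 14 -> 15 -> 11 -> 7 -> 6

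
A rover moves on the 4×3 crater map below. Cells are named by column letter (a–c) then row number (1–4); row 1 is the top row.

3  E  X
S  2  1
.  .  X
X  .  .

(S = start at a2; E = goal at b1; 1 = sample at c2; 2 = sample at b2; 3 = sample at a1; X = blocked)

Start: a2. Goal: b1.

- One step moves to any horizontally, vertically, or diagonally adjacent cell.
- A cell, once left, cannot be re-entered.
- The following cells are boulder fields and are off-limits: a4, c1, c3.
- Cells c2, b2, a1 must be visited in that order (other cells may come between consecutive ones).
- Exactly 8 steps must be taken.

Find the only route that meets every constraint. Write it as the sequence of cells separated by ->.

The waypoints must appear in the order c2, b2, a1, with no cell reused.
Route from a2: down to a3, down-right to b4, right to c4, up-left to b3, up-right to c2, left to b2, up-left to a1, right to b1 — 8 moves in all.
Check: order respected (1 at step 5, 2 at step 6, 3 at step 7); 8 moves as required.

a2 -> a3 -> b4 -> c4 -> b3 -> c2 -> b2 -> a1 -> b1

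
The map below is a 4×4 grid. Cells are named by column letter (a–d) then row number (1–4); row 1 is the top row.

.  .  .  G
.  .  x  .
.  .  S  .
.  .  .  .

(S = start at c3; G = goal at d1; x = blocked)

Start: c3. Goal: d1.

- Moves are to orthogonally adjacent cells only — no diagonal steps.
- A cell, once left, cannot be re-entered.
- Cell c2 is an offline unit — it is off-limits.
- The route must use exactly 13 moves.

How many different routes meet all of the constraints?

Need simple routes of exactly 13 moves from c3 to d1 (Manhattan distance 3, so 5 moves are spent on a detour and 5 undoing it).
Enumerating: c3 b3 b2 b1 a1 a2 a3 a4 b4 c4 d4 d3 d2 d1 | c3 d3 d4 c4 b4 a4 a3 b3 b2 a2 a1 b1 c1 d1.
That gives 2 routes.

2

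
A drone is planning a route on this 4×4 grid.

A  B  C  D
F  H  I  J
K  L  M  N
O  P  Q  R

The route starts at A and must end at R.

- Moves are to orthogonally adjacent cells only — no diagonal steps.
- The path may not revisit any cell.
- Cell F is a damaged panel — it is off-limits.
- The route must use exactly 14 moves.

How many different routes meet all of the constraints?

4

Need simple routes of exactly 14 moves from A to R (Manhattan distance 6, so 4 moves are spent on a detour and 4 undoing it).
Enumerating: A B H L K O P Q M I C D J N R | A B H I C D J N M L K O P Q R | A B C D J N M I H L K O P Q R | A B C D J I H L K O P Q M N R.
That gives 4 routes.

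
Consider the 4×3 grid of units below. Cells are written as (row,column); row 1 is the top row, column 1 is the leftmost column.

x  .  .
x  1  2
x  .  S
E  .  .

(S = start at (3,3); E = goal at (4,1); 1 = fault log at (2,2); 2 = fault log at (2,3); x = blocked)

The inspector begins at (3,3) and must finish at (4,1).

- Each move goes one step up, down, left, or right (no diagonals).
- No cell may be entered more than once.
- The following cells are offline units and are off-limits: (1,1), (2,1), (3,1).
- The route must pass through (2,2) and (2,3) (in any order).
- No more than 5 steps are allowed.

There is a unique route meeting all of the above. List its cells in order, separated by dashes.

(3,3) - (2,3) - (2,2) - (3,2) - (4,2) - (4,1)

The budget equals the shortest possible length, so every move has to be on a shortest route through the required cells.
Route from (3,3): up to (2,3), left to (2,2), 2× down (reaching (4,2)), left to (4,1) — 5 moves in all.
Check: all required cells visited; 5 ≤ 5 moves.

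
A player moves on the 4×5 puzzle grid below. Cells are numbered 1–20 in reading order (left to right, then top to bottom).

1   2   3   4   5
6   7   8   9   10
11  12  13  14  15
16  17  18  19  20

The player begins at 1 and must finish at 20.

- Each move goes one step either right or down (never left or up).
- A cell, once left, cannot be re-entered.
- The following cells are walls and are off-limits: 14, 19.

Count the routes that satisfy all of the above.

A right/down-only route from 1 to 20 makes exactly 3 down-moves and 4 right-moves in some order.
With no other constraints that would be C(7,3) = 35 routes.
Subtract routes through each blocked cell (inclusion–exclusion for overlaps): − through 14: 20 − through 19: 20 + through 14&19: 10 → 5.
That gives 5 routes.

5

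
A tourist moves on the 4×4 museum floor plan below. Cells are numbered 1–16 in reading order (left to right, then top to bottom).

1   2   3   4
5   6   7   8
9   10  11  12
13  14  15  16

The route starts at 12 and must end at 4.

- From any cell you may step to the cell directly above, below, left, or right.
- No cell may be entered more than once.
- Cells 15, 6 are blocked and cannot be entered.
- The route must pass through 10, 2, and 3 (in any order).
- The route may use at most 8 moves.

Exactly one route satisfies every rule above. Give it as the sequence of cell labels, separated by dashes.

12 - 11 - 10 - 9 - 5 - 1 - 2 - 3 - 4

The 8-move cap with required stops at 10, 2, 3 leaves no slack for detours.
Route from 12: 3× left (reaching 9), 2× up (reaching 1), 3× right (reaching 4) — 8 moves in all.
Check: all required cells visited; 8 ≤ 8 moves.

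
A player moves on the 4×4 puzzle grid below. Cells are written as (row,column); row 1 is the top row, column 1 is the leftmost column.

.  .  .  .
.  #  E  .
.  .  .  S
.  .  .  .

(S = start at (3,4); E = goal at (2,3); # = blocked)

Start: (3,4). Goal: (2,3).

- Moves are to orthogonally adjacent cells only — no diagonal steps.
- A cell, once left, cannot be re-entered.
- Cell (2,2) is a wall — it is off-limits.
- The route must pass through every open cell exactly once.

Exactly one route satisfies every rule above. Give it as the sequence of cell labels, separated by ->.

(3,4) -> (4,4) -> (4,3) -> (3,3) -> (3,2) -> (4,2) -> (4,1) -> (3,1) -> (2,1) -> (1,1) -> (1,2) -> (1,3) -> (1,4) -> (2,4) -> (2,3)

Need to visit all 15 open cells exactly once, starting at (3,4) and ending at (2,3).
Cell (1,1) has only two open neighbours ((2,1) and (1,2)), so the path must pass straight through it: one of those is the cell it's entered from and the other is where it exits.
Route from (3,4): down to (4,4), left to (4,3), up to (3,3), left to (3,2), down to (4,2), left to (4,1), 3× up (reaching (1,1)), 3× right (reaching (1,4)), down to (2,4), left to (2,3) — 14 moves in all.
Check: all 15 open cells covered.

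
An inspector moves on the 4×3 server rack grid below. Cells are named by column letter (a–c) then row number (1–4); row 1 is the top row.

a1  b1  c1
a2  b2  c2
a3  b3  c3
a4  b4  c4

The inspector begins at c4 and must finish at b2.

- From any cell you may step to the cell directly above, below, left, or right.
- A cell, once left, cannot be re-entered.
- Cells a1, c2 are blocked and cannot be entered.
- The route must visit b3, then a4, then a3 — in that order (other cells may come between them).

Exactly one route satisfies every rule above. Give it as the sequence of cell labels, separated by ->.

The waypoints must appear in the order b3, a4, a3, with no cell reused.
Route from c4: up 1 to c3, left 1 to b3, down 1 to b4, left 1 to a4, up 2 to a2, right 1 to b2 — 7 moves in all.
Check: order respected (b3 at step 2, a4 at step 4, a3 at step 5).

c4 -> c3 -> b3 -> b4 -> a4 -> a3 -> a2 -> b2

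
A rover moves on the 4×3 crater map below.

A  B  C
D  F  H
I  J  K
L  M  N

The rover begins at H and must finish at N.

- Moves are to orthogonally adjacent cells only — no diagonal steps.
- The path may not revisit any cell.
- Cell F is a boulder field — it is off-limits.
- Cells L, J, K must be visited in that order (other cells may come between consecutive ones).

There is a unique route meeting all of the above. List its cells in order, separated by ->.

H -> C -> B -> A -> D -> I -> L -> M -> J -> K -> N

The waypoints must appear in the order L, J, K, with no cell reused.
Route from H: up to C, 2× left (reaching A), 3× down (reaching L), right to M, up to J, right to K, down to N — 10 moves in all.
Check: order respected (L at step 6, J at step 8, K at step 9).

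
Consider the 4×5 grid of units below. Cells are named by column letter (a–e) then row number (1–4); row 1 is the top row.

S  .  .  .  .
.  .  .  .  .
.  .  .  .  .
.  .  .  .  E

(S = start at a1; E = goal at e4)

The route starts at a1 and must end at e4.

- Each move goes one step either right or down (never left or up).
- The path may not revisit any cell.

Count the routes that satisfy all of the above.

A right/down-only route from a1 to e4 makes exactly 3 down-moves and 4 right-moves in some order.
With no other constraints that would be C(7,3) = 35 routes.
That gives 35 routes.

35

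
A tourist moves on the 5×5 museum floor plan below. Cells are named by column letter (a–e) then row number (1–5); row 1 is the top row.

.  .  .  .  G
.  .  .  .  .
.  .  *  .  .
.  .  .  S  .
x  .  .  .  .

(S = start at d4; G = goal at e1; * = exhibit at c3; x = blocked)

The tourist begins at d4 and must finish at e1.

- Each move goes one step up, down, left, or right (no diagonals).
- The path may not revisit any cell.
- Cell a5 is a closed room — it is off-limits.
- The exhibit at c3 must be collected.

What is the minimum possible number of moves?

Any route passes through c3 somewhere between d4 and e1. Summing Manhattan distances along the two legs (d4 → c3 → e1) gives a lower bound of 2 + 4 = 6 moves.
A route of 6 moves achieves this: d4 → d3 → c3 → c2 → c1 → d1 → e1.
Since 6 matches the lower bound, it is optimal.

6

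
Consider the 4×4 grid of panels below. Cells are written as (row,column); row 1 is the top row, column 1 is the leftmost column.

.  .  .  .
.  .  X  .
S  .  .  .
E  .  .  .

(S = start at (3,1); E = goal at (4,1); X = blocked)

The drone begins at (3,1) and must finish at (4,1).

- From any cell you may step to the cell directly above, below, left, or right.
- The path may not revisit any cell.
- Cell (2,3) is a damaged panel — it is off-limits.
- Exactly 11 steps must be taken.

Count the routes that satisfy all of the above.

9

Need simple routes of exactly 11 moves from (3,1) to (4,1) (Manhattan distance 1, so 5 moves are spent on a detour and 5 undoing it).
Branch systematically from the start, pruning whenever the remaining move budget drops below the Manhattan distance to (4,1) or differs from it in parity. Grouping the completions by first move — via (2,1): 7; via (3,2): 2 (no valid completion starts via (4,1)) — and summing: 7 + 2 = 9.
That gives 9 routes.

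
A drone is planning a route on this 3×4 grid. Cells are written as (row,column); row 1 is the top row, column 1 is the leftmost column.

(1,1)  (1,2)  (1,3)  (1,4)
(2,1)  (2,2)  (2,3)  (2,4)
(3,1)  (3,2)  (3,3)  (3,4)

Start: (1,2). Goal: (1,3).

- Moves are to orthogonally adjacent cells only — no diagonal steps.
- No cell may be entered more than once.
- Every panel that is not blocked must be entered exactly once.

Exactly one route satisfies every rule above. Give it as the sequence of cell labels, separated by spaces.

Need to visit all 12 open cells exactly once, starting at (1,2) and ending at (1,3).
Cell (3,4) has only two open neighbours ((2,4) and (3,3)), so the path must pass straight through it: one of those is the cell it's entered from and the other is where it exits.
Route from (1,2): left to (1,1), 2× down (reaching (3,1)), right to (3,2), up to (2,2), right to (2,3), down to (3,3), right to (3,4), 2× up (reaching (1,4)), left to (1,3) — 11 moves in all.
Check: all 12 open cells covered.

(1,2) (1,1) (2,1) (3,1) (3,2) (2,2) (2,3) (3,3) (3,4) (2,4) (1,4) (1,3)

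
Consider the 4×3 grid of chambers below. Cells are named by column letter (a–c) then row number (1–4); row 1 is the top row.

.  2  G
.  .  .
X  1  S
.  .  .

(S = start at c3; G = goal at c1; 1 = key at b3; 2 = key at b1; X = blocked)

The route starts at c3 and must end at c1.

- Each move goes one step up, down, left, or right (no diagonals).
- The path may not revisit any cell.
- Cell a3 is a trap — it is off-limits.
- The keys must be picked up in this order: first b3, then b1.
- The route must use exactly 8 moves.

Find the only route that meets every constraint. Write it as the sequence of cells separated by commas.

The waypoints must appear in the order b3, b1, with no cell reused.
Route from c3: down 1 to c4, left 1 to b4, up 2 to b2, left 1 to a2, up 1 to a1, right 2 to c1 — 8 moves in all.
Check: order respected (1 at step 3, 2 at step 7); 8 moves as required.

c3, c4, b4, b3, b2, a2, a1, b1, c1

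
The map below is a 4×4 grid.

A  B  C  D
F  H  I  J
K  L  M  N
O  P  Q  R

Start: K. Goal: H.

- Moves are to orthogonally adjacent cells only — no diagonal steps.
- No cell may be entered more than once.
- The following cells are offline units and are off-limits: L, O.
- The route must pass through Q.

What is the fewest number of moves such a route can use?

12

Any route passes through Q somewhere between K and H. Summing Manhattan distances along the two legs (K → Q → H) gives a lower bound of 3 + 3 = 6 moves.
That bound ignores the blocked cells. Measuring each leg by the fewest moves that actually steer around them (K→Q: 5; Q→H: 3) raises the lower bound to 8.
The shortest route satisfying every rule uses 12 moves: K → F → A → B → C → D → J → N → R → Q → M → I → H.
The bound of 8 isn't tight here; checking systematically, no route of length 8 through 11 satisfies every constraint (on a 4-connected grid the length of any start-to-goal walk has the same parity as the Manhattan bound, so only lengths 8, 10, 12, … need checking), so 12 is the minimum.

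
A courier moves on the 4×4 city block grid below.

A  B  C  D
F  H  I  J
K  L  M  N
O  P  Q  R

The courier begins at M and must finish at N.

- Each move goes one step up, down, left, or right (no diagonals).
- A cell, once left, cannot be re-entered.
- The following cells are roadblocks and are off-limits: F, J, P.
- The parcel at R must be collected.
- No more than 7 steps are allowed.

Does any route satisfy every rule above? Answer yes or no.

yes

One route that works: M → Q → R → N.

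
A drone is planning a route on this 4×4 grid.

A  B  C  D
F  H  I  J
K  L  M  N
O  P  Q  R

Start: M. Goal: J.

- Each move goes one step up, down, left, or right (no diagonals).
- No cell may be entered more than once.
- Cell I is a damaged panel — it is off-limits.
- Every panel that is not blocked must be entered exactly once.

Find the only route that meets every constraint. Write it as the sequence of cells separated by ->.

M -> N -> R -> Q -> P -> O -> K -> L -> H -> F -> A -> B -> C -> D -> J

Need to visit all 15 open cells exactly once, starting at M and ending at J.
Cell A has only two open neighbours (F and B), so the path must pass straight through it: one of those is the cell it's entered from and the other is where it exits.
Route from M: right to N, down to R, 3× left (reaching O), up to K, right to L, up to H, left to F, up to A, 3× right (reaching D), down to J — 14 moves in all.
Check: all 15 open cells covered.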